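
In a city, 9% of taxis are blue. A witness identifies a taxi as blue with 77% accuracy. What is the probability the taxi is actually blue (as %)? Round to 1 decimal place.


P(blue | says blue) = P(says blue | blue)*P(blue) / [P(says blue | blue)*P(blue) + P(says blue | not blue)*P(not blue)]
Numerator = 0.77 * 0.09 = 0.0693
False identification = 0.23 * 0.91 = 0.2093
P = 0.0693 / (0.0693 + 0.2093)
= 0.0693 / 0.2786
As percentage = 24.9


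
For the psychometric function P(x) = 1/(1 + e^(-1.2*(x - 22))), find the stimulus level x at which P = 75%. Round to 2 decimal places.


At P = 0.75: 0.75 = 1/(1 + e^(-k*(x-x0)))
Solving: e^(-k*(x-x0)) = 1/3
x = x0 + ln(3)/k
ln(3) = 1.0986
x = 22 + 1.0986/1.2
= 22 + 0.9155
= 22.92


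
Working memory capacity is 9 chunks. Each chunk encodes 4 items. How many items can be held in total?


Total items = chunks * items_per_chunk
= 9 * 4
= 36


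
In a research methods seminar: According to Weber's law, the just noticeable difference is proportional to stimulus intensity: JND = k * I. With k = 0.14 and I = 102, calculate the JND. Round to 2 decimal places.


JND = k * I
JND = 0.14 * 102
= 14.28


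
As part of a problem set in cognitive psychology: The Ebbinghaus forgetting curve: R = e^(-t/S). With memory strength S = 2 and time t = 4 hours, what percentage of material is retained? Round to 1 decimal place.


R = e^(-t/S)
-t/S = -4/2 = -2.0
R = e^(-2.0) = 0.135335
Percentage = 0.135335 * 100
= 13.5


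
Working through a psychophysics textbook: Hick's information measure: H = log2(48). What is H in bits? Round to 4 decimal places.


H = log2(n)
H = log2(48)
= 5.5850


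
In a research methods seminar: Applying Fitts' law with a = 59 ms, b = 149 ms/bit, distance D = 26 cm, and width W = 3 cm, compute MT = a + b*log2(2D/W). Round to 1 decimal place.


MT = 59 + 149 * log2(2*26/3)
2D/W = 17.333333
log2(17.333333) = 4.1155
MT = 59 + 149 * 4.1155
= 672.2 ms


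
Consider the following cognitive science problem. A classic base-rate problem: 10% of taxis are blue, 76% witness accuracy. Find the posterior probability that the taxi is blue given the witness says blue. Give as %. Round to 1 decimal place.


P(blue | says blue) = P(says blue | blue)*P(blue) / [P(says blue | blue)*P(blue) + P(says blue | not blue)*P(not blue)]
Numerator = 0.76 * 0.1 = 0.076
False identification = 0.24 * 0.9 = 0.216
P = 0.076 / (0.076 + 0.216)
= 0.076 / 0.292
As percentage = 26.0


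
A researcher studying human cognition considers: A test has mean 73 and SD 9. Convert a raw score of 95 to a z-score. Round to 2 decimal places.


z = (X - mu) / sigma
= (95 - 73) / 9
= 22 / 9
= 2.44


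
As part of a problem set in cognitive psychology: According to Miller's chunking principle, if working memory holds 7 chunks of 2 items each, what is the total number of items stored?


Total items = chunks * items_per_chunk
= 7 * 2
= 14


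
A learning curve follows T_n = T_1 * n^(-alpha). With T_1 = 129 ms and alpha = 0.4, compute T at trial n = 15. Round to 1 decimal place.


T_n = 129 * 15^(-0.4)
15^(-0.4) = 0.338504
T_n = 129 * 0.338504
= 43.7 ms


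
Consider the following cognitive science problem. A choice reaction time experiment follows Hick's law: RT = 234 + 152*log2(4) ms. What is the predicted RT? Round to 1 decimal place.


RT = 234 + 152 * log2(4)
log2(4) = 2.0
RT = 234 + 152 * 2.0
= 234 + 304.0
= 538.0 ms


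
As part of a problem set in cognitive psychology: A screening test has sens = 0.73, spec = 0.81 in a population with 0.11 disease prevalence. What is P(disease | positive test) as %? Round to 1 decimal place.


PPV = (sens * prev) / (sens * prev + (1-spec) * (1-prev))
Numerator = 0.73 * 0.11 = 0.0803
P(positive and no disease) = (1 - spec) * (1 - prev) = (1 - 0.81) * (1 - 0.11) = 0.1691
Denominator = 0.0803 + 0.1691 = 0.2494
PPV = 0.0803 / 0.2494 = 0.321973
As percentage = 32.2


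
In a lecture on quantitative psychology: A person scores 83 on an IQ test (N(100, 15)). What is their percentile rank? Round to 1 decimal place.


z = (IQ - mean) / SD
z = (83 - 100) / 15 = -1.1333
Percentile = Phi(-1.1333) * 100
Phi(-1.1333) = 0.128544
= 12.9


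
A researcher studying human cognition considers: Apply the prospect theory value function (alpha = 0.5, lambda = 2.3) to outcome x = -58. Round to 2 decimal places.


Since x = -58 < 0, use v(x) = -lambda*(-x)^alpha
(-x) = 58
58^0.5 = 7.6158
v(-58) = -2.3 * 7.6158
= -17.52


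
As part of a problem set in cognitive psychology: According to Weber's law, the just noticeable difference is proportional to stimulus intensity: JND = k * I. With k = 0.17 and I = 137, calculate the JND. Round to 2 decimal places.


JND = k * I
JND = 0.17 * 137
= 23.29


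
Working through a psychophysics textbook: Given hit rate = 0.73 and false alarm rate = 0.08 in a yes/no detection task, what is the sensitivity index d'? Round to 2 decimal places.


d' = z(HR) - z(FAR)
z(0.73) = 0.6128
z(0.08) = -1.4051
d' = 0.6128 - -1.4051
= 2.02


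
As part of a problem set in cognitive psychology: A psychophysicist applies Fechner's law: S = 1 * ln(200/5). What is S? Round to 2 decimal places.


S = 1 * ln(200/5)
I/I0 = 40.0
ln(40.0) = 3.6889
S = 1 * 3.6889
= 3.69


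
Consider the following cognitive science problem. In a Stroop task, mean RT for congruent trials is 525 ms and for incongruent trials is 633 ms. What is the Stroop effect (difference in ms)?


Stroop effect = RT(incongruent) - RT(congruent)
= 633 - 525
= 108 ms


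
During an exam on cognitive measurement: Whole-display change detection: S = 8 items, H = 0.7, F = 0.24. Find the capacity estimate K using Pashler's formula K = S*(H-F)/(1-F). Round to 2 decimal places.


K = S * (H - F) / (1 - F)
H - F = 0.46
1 - F = 0.76
K = 8 * 0.46 / 0.76
= 4.84


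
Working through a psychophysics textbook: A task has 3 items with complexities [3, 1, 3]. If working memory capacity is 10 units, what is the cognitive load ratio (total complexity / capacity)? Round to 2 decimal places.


Total complexity = 3 + 1 + 3 = 7
Load = total / capacity = 7 / 10
= 0.70


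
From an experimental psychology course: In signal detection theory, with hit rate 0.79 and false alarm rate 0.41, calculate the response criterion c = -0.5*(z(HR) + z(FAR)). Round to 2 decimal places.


c = -0.5 * (z(HR) + z(FAR))
z(0.79) = 0.8064
z(0.41) = -0.2275
c = -0.5 * (0.8064 + -0.2275)
= -0.5 * 0.5789
= -0.29


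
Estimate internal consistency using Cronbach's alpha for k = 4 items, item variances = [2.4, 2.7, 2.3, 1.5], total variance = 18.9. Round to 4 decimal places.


alpha = (k/(k-1)) * (1 - sum(s_i^2)/s_total^2)
sum(item variances) = 8.9
k/(k-1) = 4/3 = 1.333333
1 - 8.9/18.9 = 1 - 0.470899 = 0.529101
alpha = 1.333333 * 0.529101
= 0.7055


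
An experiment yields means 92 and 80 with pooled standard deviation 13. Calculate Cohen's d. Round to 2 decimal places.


Cohen's d = (M1 - M2) / S_pooled
= (92 - 80) / 13
= 12 / 13
= 0.92


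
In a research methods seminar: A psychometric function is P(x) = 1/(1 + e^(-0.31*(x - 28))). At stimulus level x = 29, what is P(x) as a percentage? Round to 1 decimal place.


P(x) = 1/(1 + e^(-0.31*(29 - 28)))
Exponent = -0.31 * 1 = -0.31
e^(-0.31) = 0.733447
P = 1/(1 + 0.733447) = 0.576885
Percentage = 57.7


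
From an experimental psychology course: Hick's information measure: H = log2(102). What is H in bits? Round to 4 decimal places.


H = log2(n)
H = log2(102)
= 6.6724


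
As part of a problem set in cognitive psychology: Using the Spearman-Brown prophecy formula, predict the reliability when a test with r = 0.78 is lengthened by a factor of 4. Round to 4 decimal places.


r_new = n*r / (1 + (n-1)*r)
Numerator = 4 * 0.78 = 3.12
Denominator = 1 + 3 * 0.78 = 3.34
r_new = 3.12 / 3.34
= 0.9341


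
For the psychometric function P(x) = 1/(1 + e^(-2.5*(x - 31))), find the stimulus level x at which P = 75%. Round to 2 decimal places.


At P = 0.75: 0.75 = 1/(1 + e^(-k*(x-x0)))
Solving: e^(-k*(x-x0)) = 1/3
x = x0 + ln(3)/k
ln(3) = 1.0986
x = 31 + 1.0986/2.5
= 31 + 0.4394
= 31.44


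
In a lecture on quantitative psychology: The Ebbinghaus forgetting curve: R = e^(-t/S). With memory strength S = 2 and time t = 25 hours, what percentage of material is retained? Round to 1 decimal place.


R = e^(-t/S)
-t/S = -25/2 = -12.5
R = e^(-12.5) = 4e-06
Percentage = 4e-06 * 100
= 0.0


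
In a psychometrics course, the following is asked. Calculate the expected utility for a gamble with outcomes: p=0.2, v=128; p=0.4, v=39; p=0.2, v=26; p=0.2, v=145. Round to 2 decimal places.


EU = sum(p_i * v_i)
0.2 * 128 = 25.6
0.4 * 39 = 15.6
0.2 * 26 = 5.2
0.2 * 145 = 29.0
EU = 25.6 + 15.6 + 5.2 + 29.0
= 75.40


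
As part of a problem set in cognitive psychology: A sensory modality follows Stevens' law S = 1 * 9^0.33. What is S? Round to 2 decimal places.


S = 1 * 9^0.33
9^0.33 = 2.0649
S = 1 * 2.0649
= 2.06


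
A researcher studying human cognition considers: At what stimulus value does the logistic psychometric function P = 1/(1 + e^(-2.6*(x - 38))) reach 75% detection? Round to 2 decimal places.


At P = 0.75: 0.75 = 1/(1 + e^(-k*(x-x0)))
Solving: e^(-k*(x-x0)) = 1/3
x = x0 + ln(3)/k
ln(3) = 1.0986
x = 38 + 1.0986/2.6
= 38 + 0.4225
= 38.42


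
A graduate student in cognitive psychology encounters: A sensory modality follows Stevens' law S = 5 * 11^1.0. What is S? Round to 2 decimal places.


S = 5 * 11^1.0
11^1.0 = 11.0
S = 5 * 11.0
= 55.00


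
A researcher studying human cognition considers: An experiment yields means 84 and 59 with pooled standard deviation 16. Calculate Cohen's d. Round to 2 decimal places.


Cohen's d = (M1 - M2) / S_pooled
= (84 - 59) / 16
= 25 / 16
= 1.56


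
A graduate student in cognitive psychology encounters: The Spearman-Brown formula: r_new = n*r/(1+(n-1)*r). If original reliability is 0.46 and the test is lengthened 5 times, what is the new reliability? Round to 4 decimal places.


r_new = n*r / (1 + (n-1)*r)
Numerator = 5 * 0.46 = 2.3
Denominator = 1 + 4 * 0.46 = 2.84
r_new = 2.3 / 2.84
= 0.8099


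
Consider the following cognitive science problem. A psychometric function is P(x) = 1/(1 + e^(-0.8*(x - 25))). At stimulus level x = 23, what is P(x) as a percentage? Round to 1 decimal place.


P(x) = 1/(1 + e^(-0.8*(23 - 25)))
Exponent = -0.8 * -2 = 1.6
e^(1.6) = 4.953032
P = 1/(1 + 4.953032) = 0.167982
Percentage = 16.8


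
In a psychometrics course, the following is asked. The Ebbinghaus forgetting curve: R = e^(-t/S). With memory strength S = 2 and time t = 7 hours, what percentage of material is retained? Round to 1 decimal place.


R = e^(-t/S)
-t/S = -7/2 = -3.5
R = e^(-3.5) = 0.030197
Percentage = 0.030197 * 100
= 3.0


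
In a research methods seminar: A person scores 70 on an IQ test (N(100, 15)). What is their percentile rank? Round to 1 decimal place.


z = (IQ - mean) / SD
z = (70 - 100) / 15 = -2.0
Percentile = Phi(-2.0) * 100
Phi(-2.0) = 0.02275
= 2.3


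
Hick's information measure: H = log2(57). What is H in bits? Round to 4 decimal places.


H = log2(n)
H = log2(57)
= 5.8329


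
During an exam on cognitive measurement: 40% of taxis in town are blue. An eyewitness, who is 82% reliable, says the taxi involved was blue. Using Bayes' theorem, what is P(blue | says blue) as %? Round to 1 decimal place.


P(blue | says blue) = P(says blue | blue)*P(blue) / [P(says blue | blue)*P(blue) + P(says blue | not blue)*P(not blue)]
Numerator = 0.82 * 0.4 = 0.328
False identification = 0.18 * 0.6 = 0.108
P = 0.328 / (0.328 + 0.108)
= 0.328 / 0.436
As percentage = 75.2


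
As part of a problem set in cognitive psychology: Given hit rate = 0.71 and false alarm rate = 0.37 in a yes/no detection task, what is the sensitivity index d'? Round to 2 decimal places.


d' = z(HR) - z(FAR)
z(0.71) = 0.5534
z(0.37) = -0.3319
d' = 0.5534 - -0.3319
= 0.89


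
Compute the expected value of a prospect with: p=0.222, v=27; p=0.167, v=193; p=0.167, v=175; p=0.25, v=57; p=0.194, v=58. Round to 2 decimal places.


EU = sum(p_i * v_i)
0.222 * 27 = 5.994
0.167 * 193 = 32.231
0.167 * 175 = 29.225
0.25 * 57 = 14.25
0.194 * 58 = 11.252
EU = 5.994 + 32.231 + 29.225 + 14.25 + 11.252
= 92.95


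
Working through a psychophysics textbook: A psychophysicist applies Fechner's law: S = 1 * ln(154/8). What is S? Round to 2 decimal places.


S = 1 * ln(154/8)
I/I0 = 19.25
ln(19.25) = 2.9575
S = 1 * 2.9575
= 2.96


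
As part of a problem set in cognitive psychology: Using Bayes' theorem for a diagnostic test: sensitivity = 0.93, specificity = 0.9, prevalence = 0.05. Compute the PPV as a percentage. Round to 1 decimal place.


PPV = (sens * prev) / (sens * prev + (1-spec) * (1-prev))
Numerator = 0.93 * 0.05 = 0.0465
P(positive and no disease) = (1 - spec) * (1 - prev) = (1 - 0.9) * (1 - 0.05) = 0.095
Denominator = 0.0465 + 0.095 = 0.1415
PPV = 0.0465 / 0.1415 = 0.328622
As percentage = 32.9


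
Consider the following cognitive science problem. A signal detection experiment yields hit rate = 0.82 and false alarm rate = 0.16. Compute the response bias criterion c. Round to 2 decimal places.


c = -0.5 * (z(HR) + z(FAR))
z(0.82) = 0.9154
z(0.16) = -0.9945
c = -0.5 * (0.9154 + -0.9945)
= -0.5 * -0.0791
= 0.04


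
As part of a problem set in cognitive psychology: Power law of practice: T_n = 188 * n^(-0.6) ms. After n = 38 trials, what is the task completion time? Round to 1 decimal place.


T_n = 188 * 38^(-0.6)
38^(-0.6) = 0.112753
T_n = 188 * 0.112753
= 21.2 ms


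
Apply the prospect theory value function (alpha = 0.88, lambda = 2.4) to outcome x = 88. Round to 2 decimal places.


Since x = 88 >= 0, use v(x) = x^0.88
88^0.88 = 51.4215
v(88) = 51.42


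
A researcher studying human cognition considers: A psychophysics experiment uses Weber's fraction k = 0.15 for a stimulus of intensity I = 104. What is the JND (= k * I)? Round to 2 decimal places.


JND = k * I
JND = 0.15 * 104
= 15.60


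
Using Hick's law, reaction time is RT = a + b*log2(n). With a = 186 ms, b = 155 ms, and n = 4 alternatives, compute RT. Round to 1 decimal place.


RT = 186 + 155 * log2(4)
log2(4) = 2.0
RT = 186 + 155 * 2.0
= 186 + 310.0
= 496.0 ms


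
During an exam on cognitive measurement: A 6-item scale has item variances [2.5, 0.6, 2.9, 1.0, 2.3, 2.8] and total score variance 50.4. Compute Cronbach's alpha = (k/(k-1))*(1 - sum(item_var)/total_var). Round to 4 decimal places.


alpha = (k/(k-1)) * (1 - sum(s_i^2)/s_total^2)
sum(item variances) = 12.1
k/(k-1) = 6/5 = 1.2
1 - 12.1/50.4 = 1 - 0.240079 = 0.759921
alpha = 1.2 * 0.759921
= 0.9119


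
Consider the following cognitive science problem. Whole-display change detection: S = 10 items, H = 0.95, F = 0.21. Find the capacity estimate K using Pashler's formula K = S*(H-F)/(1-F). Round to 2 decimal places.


K = S * (H - F) / (1 - F)
H - F = 0.74
1 - F = 0.79
K = 10 * 0.74 / 0.79
= 9.37


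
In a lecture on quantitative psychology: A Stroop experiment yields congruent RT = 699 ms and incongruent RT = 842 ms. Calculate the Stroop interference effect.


Stroop effect = RT(incongruent) - RT(congruent)
= 842 - 699
= 143 ms


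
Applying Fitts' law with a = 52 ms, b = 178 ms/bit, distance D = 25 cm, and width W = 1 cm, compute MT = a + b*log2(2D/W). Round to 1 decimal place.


MT = 52 + 178 * log2(2*25/1)
2D/W = 50.0
log2(50.0) = 5.6439
MT = 52 + 178 * 5.6439
= 1056.6 ms


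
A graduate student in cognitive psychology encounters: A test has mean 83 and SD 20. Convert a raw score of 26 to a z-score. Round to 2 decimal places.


z = (X - mu) / sigma
= (26 - 83) / 20
= -57 / 20
= -2.85


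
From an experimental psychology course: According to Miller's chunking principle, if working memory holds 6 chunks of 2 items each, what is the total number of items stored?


Total items = chunks * items_per_chunk
= 6 * 2
= 12


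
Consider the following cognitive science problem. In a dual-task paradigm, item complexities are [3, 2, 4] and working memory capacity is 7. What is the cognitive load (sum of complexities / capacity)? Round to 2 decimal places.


Total complexity = 3 + 2 + 4 = 9
Load = total / capacity = 9 / 7
= 1.29


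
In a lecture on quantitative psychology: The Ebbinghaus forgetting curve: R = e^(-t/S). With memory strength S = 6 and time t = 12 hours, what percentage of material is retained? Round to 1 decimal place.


R = e^(-t/S)
-t/S = -12/6 = -2.0
R = e^(-2.0) = 0.135335
Percentage = 0.135335 * 100
= 13.5


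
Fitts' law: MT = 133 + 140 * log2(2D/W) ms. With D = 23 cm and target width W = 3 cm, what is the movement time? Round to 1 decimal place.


MT = 133 + 140 * log2(2*23/3)
2D/W = 15.333333
log2(15.333333) = 3.9386
MT = 133 + 140 * 3.9386
= 684.4 ms


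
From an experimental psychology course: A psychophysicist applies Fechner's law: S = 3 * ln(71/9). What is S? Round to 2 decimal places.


S = 3 * ln(71/9)
I/I0 = 7.888889
ln(7.888889) = 2.0655
S = 3 * 2.0655
= 6.20


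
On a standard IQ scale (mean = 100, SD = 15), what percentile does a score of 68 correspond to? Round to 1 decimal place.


z = (IQ - mean) / SD
z = (68 - 100) / 15 = -2.1333
Percentile = Phi(-2.1333) * 100
Phi(-2.1333) = 0.01645
= 1.6


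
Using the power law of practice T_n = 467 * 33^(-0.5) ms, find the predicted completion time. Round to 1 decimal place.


T_n = 467 * 33^(-0.5)
33^(-0.5) = 0.174078
T_n = 467 * 0.174078
= 81.3 ms


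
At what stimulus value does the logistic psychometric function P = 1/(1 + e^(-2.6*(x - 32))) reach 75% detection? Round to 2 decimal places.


At P = 0.75: 0.75 = 1/(1 + e^(-k*(x-x0)))
Solving: e^(-k*(x-x0)) = 1/3
x = x0 + ln(3)/k
ln(3) = 1.0986
x = 32 + 1.0986/2.6
= 32 + 0.4225
= 32.42


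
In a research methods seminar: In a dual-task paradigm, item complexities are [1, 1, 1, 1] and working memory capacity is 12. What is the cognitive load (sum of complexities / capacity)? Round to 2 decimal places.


Total complexity = 1 + 1 + 1 + 1 = 4
Load = total / capacity = 4 / 12
= 0.33


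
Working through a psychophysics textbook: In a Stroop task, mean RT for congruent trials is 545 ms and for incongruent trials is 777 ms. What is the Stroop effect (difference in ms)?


Stroop effect = RT(incongruent) - RT(congruent)
= 777 - 545
= 232 ms


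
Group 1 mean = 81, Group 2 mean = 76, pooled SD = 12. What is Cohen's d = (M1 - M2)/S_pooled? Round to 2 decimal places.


Cohen's d = (M1 - M2) / S_pooled
= (81 - 76) / 12
= 5 / 12
= 0.42


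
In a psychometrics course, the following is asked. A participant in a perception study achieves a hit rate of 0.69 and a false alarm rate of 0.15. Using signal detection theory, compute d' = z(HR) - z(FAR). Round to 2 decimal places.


d' = z(HR) - z(FAR)
z(0.69) = 0.4959
z(0.15) = -1.0364
d' = 0.4959 - -1.0364
= 1.53


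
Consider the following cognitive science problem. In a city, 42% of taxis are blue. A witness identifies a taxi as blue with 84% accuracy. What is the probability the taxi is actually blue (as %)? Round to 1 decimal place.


P(blue | says blue) = P(says blue | blue)*P(blue) / [P(says blue | blue)*P(blue) + P(says blue | not blue)*P(not blue)]
Numerator = 0.84 * 0.42 = 0.3528
False identification = 0.16 * 0.58 = 0.0928
P = 0.3528 / (0.3528 + 0.0928)
= 0.3528 / 0.4456
As percentage = 79.2


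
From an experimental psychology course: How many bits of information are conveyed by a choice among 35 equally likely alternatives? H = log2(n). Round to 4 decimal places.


H = log2(n)
H = log2(35)
= 5.1293


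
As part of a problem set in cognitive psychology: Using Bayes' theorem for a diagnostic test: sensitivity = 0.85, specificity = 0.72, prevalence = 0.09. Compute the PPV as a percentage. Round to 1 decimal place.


PPV = (sens * prev) / (sens * prev + (1-spec) * (1-prev))
Numerator = 0.85 * 0.09 = 0.0765
P(positive and no disease) = (1 - spec) * (1 - prev) = (1 - 0.72) * (1 - 0.09) = 0.2548
Denominator = 0.0765 + 0.2548 = 0.3313
PPV = 0.0765 / 0.3313 = 0.230909
As percentage = 23.1


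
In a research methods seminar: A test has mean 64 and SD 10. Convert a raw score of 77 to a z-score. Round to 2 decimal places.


z = (X - mu) / sigma
= (77 - 64) / 10
= 13 / 10
= 1.30


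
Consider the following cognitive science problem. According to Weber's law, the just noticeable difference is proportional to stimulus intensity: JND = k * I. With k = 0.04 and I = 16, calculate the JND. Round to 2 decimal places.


JND = k * I
JND = 0.04 * 16
= 0.64


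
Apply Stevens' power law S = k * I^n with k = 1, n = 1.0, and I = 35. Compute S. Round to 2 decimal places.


S = 1 * 35^1.0
35^1.0 = 35.0
S = 1 * 35.0
= 35.00


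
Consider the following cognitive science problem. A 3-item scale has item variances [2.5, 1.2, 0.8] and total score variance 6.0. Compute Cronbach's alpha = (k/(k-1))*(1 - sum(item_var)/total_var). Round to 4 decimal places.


alpha = (k/(k-1)) * (1 - sum(s_i^2)/s_total^2)
sum(item variances) = 4.5
k/(k-1) = 3/2 = 1.5
1 - 4.5/6.0 = 1 - 0.75 = 0.25
alpha = 1.5 * 0.25
= 0.3750


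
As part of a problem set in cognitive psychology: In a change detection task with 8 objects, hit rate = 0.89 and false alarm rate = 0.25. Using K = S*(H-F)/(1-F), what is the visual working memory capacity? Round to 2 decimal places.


K = S * (H - F) / (1 - F)
H - F = 0.64
1 - F = 0.75
K = 8 * 0.64 / 0.75
= 6.83


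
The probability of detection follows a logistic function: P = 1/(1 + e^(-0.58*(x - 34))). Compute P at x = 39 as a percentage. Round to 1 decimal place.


P(x) = 1/(1 + e^(-0.58*(39 - 34)))
Exponent = -0.58 * 5 = -2.9
e^(-2.9) = 0.055023
P = 1/(1 + 0.055023) = 0.947847
Percentage = 94.8


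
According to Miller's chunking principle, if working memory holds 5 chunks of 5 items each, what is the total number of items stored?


Total items = chunks * items_per_chunk
= 5 * 5
= 25


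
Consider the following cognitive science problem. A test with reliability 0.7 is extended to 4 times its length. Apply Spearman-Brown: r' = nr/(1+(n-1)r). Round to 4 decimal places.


r_new = n*r / (1 + (n-1)*r)
Numerator = 4 * 0.7 = 2.8
Denominator = 1 + 3 * 0.7 = 3.1
r_new = 2.8 / 3.1
= 0.9032


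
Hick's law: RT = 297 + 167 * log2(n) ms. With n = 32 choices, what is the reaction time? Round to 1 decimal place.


RT = 297 + 167 * log2(32)
log2(32) = 5.0
RT = 297 + 167 * 5.0
= 297 + 835.0
= 1132.0 ms


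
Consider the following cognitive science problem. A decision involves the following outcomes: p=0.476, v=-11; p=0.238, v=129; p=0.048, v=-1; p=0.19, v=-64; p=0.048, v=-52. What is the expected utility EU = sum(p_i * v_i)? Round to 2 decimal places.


EU = sum(p_i * v_i)
0.476 * -11 = -5.236
0.238 * 129 = 30.702
0.048 * -1 = -0.048
0.19 * -64 = -12.16
0.048 * -52 = -2.496
EU = -5.236 + 30.702 + -0.048 + -12.16 + -2.496
= 10.76


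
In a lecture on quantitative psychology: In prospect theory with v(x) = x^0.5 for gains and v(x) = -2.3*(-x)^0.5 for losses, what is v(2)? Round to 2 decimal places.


Since x = 2 >= 0, use v(x) = x^0.5
2^0.5 = 1.4142
v(2) = 1.41


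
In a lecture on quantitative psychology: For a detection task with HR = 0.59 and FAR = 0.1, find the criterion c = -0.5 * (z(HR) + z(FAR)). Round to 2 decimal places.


c = -0.5 * (z(HR) + z(FAR))
z(0.59) = 0.2275
z(0.1) = -1.2816
c = -0.5 * (0.2275 + -1.2816)
= -0.5 * -1.0541
= 0.53


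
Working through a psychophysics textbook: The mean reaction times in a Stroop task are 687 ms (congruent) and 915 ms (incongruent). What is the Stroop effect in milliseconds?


Stroop effect = RT(incongruent) - RT(congruent)
= 915 - 687
= 228 ms


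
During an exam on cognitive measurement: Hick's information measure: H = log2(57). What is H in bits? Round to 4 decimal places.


H = log2(n)
H = log2(57)
= 5.8329


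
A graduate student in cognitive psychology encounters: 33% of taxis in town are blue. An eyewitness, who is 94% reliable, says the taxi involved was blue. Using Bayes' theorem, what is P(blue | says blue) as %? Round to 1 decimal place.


P(blue | says blue) = P(says blue | blue)*P(blue) / [P(says blue | blue)*P(blue) + P(says blue | not blue)*P(not blue)]
Numerator = 0.94 * 0.33 = 0.3102
False identification = 0.06 * 0.67 = 0.0402
P = 0.3102 / (0.3102 + 0.0402)
= 0.3102 / 0.3504
As percentage = 88.5


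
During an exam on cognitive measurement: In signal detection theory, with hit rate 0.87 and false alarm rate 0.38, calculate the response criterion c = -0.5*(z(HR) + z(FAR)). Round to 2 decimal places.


c = -0.5 * (z(HR) + z(FAR))
z(0.87) = 1.1264
z(0.38) = -0.3055
c = -0.5 * (1.1264 + -0.3055)
= -0.5 * 0.8209
= -0.41


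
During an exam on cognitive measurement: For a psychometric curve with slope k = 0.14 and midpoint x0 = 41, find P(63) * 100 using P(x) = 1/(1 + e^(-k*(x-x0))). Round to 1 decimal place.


P(x) = 1/(1 + e^(-0.14*(63 - 41)))
Exponent = -0.14 * 22 = -3.08
e^(-3.08) = 0.045959
P = 1/(1 + 0.045959) = 0.95606
Percentage = 95.6


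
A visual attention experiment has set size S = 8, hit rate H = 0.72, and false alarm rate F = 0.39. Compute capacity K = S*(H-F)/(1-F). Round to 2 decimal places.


K = S * (H - F) / (1 - F)
H - F = 0.33
1 - F = 0.61
K = 8 * 0.33 / 0.61
= 4.33


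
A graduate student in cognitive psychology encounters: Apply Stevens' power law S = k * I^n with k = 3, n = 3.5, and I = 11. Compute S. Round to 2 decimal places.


S = 3 * 11^3.5
11^3.5 = 4414.4276
S = 3 * 4414.4276
= 13243.28


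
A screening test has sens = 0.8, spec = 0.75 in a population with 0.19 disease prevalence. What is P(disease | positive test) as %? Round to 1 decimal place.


PPV = (sens * prev) / (sens * prev + (1-spec) * (1-prev))
Numerator = 0.8 * 0.19 = 0.152
P(positive and no disease) = (1 - spec) * (1 - prev) = (1 - 0.75) * (1 - 0.19) = 0.2025
Denominator = 0.152 + 0.2025 = 0.3545
PPV = 0.152 / 0.3545 = 0.428773
As percentage = 42.9


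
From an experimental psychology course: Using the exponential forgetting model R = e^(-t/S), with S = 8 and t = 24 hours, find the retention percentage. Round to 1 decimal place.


R = e^(-t/S)
-t/S = -24/8 = -3.0
R = e^(-3.0) = 0.049787
Percentage = 0.049787 * 100
= 5.0


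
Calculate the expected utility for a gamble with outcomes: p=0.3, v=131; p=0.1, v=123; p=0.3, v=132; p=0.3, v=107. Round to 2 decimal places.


EU = sum(p_i * v_i)
0.3 * 131 = 39.3
0.1 * 123 = 12.3
0.3 * 132 = 39.6
0.3 * 107 = 32.1
EU = 39.3 + 12.3 + 39.6 + 32.1
= 123.30


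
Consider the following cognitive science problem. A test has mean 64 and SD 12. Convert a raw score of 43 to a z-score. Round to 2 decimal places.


z = (X - mu) / sigma
= (43 - 64) / 12
= -21 / 12
= -1.75


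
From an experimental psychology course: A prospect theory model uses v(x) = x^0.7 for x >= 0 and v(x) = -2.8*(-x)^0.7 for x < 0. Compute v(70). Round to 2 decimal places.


Since x = 70 >= 0, use v(x) = x^0.7
70^0.7 = 19.569
v(70) = 19.57


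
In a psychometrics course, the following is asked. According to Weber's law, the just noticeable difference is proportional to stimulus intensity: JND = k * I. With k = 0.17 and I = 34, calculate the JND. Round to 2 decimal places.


JND = k * I
JND = 0.17 * 34
= 5.78


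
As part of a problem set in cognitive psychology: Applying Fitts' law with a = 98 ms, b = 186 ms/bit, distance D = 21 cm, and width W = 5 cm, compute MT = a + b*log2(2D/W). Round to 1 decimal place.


MT = 98 + 186 * log2(2*21/5)
2D/W = 8.4
log2(8.4) = 3.0704
MT = 98 + 186 * 3.0704
= 669.1 ms


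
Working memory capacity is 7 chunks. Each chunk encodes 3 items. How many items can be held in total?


Total items = chunks * items_per_chunk
= 7 * 3
= 21


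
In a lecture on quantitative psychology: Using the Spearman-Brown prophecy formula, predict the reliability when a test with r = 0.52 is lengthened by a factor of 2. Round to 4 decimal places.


r_new = n*r / (1 + (n-1)*r)
Numerator = 2 * 0.52 = 1.04
Denominator = 1 + 1 * 0.52 = 1.52
r_new = 1.04 / 1.52
= 0.6842


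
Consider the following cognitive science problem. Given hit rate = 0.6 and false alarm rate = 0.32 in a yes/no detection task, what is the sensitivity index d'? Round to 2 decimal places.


d' = z(HR) - z(FAR)
z(0.6) = 0.2533
z(0.32) = -0.4677
d' = 0.2533 - -0.4677
= 0.72


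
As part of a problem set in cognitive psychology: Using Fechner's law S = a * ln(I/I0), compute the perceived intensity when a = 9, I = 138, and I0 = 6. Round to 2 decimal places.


S = 9 * ln(138/6)
I/I0 = 23.0
ln(23.0) = 3.1355
S = 9 * 3.1355
= 28.22


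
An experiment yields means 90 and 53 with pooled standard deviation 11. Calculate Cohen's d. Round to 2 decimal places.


Cohen's d = (M1 - M2) / S_pooled
= (90 - 53) / 11
= 37 / 11
= 3.36


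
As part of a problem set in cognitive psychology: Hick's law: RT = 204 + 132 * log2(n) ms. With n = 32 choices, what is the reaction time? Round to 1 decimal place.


RT = 204 + 132 * log2(32)
log2(32) = 5.0
RT = 204 + 132 * 5.0
= 204 + 660.0
= 864.0 ms


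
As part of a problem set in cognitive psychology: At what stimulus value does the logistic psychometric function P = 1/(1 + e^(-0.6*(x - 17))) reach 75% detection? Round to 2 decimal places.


At P = 0.75: 0.75 = 1/(1 + e^(-k*(x-x0)))
Solving: e^(-k*(x-x0)) = 1/3
x = x0 + ln(3)/k
ln(3) = 1.0986
x = 17 + 1.0986/0.6
= 17 + 1.831
= 18.83


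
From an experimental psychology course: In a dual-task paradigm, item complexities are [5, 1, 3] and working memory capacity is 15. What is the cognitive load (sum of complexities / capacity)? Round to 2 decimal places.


Total complexity = 5 + 1 + 3 = 9
Load = total / capacity = 9 / 15
= 0.60


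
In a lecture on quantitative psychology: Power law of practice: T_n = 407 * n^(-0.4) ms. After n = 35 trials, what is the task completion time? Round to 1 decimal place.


T_n = 407 * 35^(-0.4)
35^(-0.4) = 0.241197
T_n = 407 * 0.241197
= 98.2 ms


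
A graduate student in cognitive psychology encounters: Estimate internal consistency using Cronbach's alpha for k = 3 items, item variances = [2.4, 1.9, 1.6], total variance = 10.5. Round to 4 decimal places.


alpha = (k/(k-1)) * (1 - sum(s_i^2)/s_total^2)
sum(item variances) = 5.9
k/(k-1) = 3/2 = 1.5
1 - 5.9/10.5 = 1 - 0.561905 = 0.438095
alpha = 1.5 * 0.438095
= 0.6571


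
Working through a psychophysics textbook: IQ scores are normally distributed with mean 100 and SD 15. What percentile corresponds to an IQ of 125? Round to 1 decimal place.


z = (IQ - mean) / SD
z = (125 - 100) / 15 = 1.6667
Percentile = Phi(1.6667) * 100
Phi(1.6667) = 0.952213
= 95.2


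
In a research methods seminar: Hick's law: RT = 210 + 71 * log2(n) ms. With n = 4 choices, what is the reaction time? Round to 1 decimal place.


RT = 210 + 71 * log2(4)
log2(4) = 2.0
RT = 210 + 71 * 2.0
= 210 + 142.0
= 352.0 ms


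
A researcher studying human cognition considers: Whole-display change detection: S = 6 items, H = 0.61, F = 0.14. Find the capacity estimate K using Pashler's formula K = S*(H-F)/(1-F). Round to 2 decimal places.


K = S * (H - F) / (1 - F)
H - F = 0.47
1 - F = 0.86
K = 6 * 0.47 / 0.86
= 3.28


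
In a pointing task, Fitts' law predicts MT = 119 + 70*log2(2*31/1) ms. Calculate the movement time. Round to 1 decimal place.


MT = 119 + 70 * log2(2*31/1)
2D/W = 62.0
log2(62.0) = 5.9542
MT = 119 + 70 * 5.9542
= 535.8 ms


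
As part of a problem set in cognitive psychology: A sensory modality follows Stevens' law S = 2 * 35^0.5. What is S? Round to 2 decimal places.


S = 2 * 35^0.5
35^0.5 = 5.9161
S = 2 * 5.9161
= 11.83


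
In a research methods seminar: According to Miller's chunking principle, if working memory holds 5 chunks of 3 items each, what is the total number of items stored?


Total items = chunks * items_per_chunk
= 5 * 3
= 15


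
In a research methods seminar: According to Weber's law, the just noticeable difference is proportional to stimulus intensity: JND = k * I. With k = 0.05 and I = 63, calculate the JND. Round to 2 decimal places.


JND = k * I
JND = 0.05 * 63
= 3.15


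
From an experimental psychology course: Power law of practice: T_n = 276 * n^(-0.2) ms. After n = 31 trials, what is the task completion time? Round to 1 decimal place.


T_n = 276 * 31^(-0.2)
31^(-0.2) = 0.503185
T_n = 276 * 0.503185
= 138.9 ms


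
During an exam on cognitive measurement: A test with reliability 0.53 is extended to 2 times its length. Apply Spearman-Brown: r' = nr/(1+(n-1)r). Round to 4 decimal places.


r_new = n*r / (1 + (n-1)*r)
Numerator = 2 * 0.53 = 1.06
Denominator = 1 + 1 * 0.53 = 1.53
r_new = 1.06 / 1.53
= 0.6928


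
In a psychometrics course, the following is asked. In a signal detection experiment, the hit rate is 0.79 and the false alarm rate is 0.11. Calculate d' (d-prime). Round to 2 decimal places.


d' = z(HR) - z(FAR)
z(0.79) = 0.8064
z(0.11) = -1.2265
d' = 0.8064 - -1.2265
= 2.03


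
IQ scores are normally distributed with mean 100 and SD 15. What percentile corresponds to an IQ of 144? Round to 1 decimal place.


z = (IQ - mean) / SD
z = (144 - 100) / 15 = 2.9333
Percentile = Phi(2.9333) * 100
Phi(2.9333) = 0.998323
= 99.8


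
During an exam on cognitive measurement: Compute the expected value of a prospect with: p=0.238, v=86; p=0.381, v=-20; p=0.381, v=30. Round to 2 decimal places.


EU = sum(p_i * v_i)
0.238 * 86 = 20.468
0.381 * -20 = -7.62
0.381 * 30 = 11.43
EU = 20.468 + -7.62 + 11.43
= 24.28


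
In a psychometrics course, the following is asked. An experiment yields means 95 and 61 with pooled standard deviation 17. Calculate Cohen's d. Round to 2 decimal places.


Cohen's d = (M1 - M2) / S_pooled
= (95 - 61) / 17
= 34 / 17
= 2.00


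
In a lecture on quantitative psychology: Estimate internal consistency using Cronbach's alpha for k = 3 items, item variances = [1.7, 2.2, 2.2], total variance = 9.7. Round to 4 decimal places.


alpha = (k/(k-1)) * (1 - sum(s_i^2)/s_total^2)
sum(item variances) = 6.1
k/(k-1) = 3/2 = 1.5
1 - 6.1/9.7 = 1 - 0.628866 = 0.371134
alpha = 1.5 * 0.371134
= 0.5567


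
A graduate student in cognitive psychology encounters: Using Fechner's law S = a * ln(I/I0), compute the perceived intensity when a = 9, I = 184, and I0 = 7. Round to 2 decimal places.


S = 9 * ln(184/7)
I/I0 = 26.285714
ln(26.285714) = 3.269
S = 9 * 3.269
= 29.42


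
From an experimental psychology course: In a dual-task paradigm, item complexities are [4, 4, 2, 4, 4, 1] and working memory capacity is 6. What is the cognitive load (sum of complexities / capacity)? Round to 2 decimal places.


Total complexity = 4 + 4 + 2 + 4 + 4 + 1 = 19
Load = total / capacity = 19 / 6
= 3.17


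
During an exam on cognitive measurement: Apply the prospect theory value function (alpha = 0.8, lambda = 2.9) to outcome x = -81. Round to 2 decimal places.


Since x = -81 < 0, use v(x) = -lambda*(-x)^alpha
(-x) = 81
81^0.8 = 33.6347
v(-81) = -2.9 * 33.6347
= -97.54


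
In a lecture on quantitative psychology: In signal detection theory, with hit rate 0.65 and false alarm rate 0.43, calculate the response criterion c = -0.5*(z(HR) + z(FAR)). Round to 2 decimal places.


c = -0.5 * (z(HR) + z(FAR))
z(0.65) = 0.3853
z(0.43) = -0.1764
c = -0.5 * (0.3853 + -0.1764)
= -0.5 * 0.2089
= -0.10


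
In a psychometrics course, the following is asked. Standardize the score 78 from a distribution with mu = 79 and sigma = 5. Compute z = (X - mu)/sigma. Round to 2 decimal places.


z = (X - mu) / sigma
= (78 - 79) / 5
= -1 / 5
= -0.20


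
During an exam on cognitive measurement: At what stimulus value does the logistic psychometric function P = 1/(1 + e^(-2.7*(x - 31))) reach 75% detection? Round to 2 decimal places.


At P = 0.75: 0.75 = 1/(1 + e^(-k*(x-x0)))
Solving: e^(-k*(x-x0)) = 1/3
x = x0 + ln(3)/k
ln(3) = 1.0986
x = 31 + 1.0986/2.7
= 31 + 0.4069
= 31.41


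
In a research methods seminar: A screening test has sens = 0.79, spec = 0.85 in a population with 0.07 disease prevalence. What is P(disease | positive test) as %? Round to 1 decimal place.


PPV = (sens * prev) / (sens * prev + (1-spec) * (1-prev))
Numerator = 0.79 * 0.07 = 0.0553
P(positive and no disease) = (1 - spec) * (1 - prev) = (1 - 0.85) * (1 - 0.07) = 0.1395
Denominator = 0.0553 + 0.1395 = 0.1948
PPV = 0.0553 / 0.1948 = 0.283881
As percentage = 28.4


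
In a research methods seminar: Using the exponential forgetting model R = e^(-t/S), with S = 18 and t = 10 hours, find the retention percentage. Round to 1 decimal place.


R = e^(-t/S)
-t/S = -10/18 = -0.555556
R = e^(-0.555556) = 0.573753
Percentage = 0.573753 * 100
= 57.4


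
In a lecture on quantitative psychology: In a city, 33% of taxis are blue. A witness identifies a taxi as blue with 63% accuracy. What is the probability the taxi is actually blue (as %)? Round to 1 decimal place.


P(blue | says blue) = P(says blue | blue)*P(blue) / [P(says blue | blue)*P(blue) + P(says blue | not blue)*P(not blue)]
Numerator = 0.63 * 0.33 = 0.2079
False identification = 0.37 * 0.67 = 0.2479
P = 0.2079 / (0.2079 + 0.2479)
= 0.2079 / 0.4558
As percentage = 45.6


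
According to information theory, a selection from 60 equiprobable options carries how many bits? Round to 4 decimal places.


H = log2(n)
H = log2(60)
= 5.9069


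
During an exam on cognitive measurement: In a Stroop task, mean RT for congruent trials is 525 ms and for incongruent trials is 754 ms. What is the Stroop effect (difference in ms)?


Stroop effect = RT(incongruent) - RT(congruent)
= 754 - 525
= 229 ms


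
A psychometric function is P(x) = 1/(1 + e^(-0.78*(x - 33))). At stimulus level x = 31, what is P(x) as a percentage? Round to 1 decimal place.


P(x) = 1/(1 + e^(-0.78*(31 - 33)))
Exponent = -0.78 * -2 = 1.56
e^(1.56) = 4.758821
P = 1/(1 + 4.758821) = 0.173647
Percentage = 17.4


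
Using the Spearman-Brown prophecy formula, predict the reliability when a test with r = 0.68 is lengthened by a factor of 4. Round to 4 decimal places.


r_new = n*r / (1 + (n-1)*r)
Numerator = 4 * 0.68 = 2.72
Denominator = 1 + 3 * 0.68 = 3.04
r_new = 2.72 / 3.04
= 0.8947


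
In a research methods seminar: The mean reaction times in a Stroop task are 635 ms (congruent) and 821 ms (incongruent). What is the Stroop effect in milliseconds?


Stroop effect = RT(incongruent) - RT(congruent)
= 821 - 635
= 186 ms


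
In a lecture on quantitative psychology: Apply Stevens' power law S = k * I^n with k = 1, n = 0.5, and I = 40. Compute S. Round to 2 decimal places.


S = 1 * 40^0.5
40^0.5 = 6.3246
S = 1 * 6.3246
= 6.32


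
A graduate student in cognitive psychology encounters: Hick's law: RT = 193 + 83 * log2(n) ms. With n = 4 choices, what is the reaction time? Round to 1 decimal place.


RT = 193 + 83 * log2(4)
log2(4) = 2.0
RT = 193 + 83 * 2.0
= 193 + 166.0
= 359.0 ms


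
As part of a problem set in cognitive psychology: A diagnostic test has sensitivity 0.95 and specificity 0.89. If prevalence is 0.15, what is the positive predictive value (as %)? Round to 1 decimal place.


PPV = (sens * prev) / (sens * prev + (1-spec) * (1-prev))
Numerator = 0.95 * 0.15 = 0.1425
P(positive and no disease) = (1 - spec) * (1 - prev) = (1 - 0.89) * (1 - 0.15) = 0.0935
Denominator = 0.1425 + 0.0935 = 0.236
PPV = 0.1425 / 0.236 = 0.603814
As percentage = 60.4


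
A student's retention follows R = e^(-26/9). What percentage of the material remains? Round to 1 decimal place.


R = e^(-t/S)
-t/S = -26/9 = -2.888889
R = e^(-2.888889) = 0.055638
Percentage = 0.055638 * 100
= 5.6


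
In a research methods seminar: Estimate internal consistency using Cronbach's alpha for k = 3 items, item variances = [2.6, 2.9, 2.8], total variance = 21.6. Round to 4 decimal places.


alpha = (k/(k-1)) * (1 - sum(s_i^2)/s_total^2)
sum(item variances) = 8.3
k/(k-1) = 3/2 = 1.5
1 - 8.3/21.6 = 1 - 0.384259 = 0.615741
alpha = 1.5 * 0.615741
= 0.9236
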